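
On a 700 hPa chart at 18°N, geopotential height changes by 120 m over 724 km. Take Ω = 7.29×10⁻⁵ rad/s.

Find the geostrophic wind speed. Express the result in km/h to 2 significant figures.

Coriolis parameter at 18°N:
f = 2Ω sin φ = 2 × 7.29×10⁻⁵ × sin 18° = 4.51×10⁻⁵ s⁻¹
Height gradient: |∂Z/∂n| = 120 m / 724000 m = 1.66×10⁻⁴
On a pressure surface, geostrophic balance gives V_g = (g/f)|∂Z/∂n|:
V_g = 9.81 × 1.66×10⁻⁴ / 4.51×10⁻⁵ = 36.1 m/s
Converting: 36.1 m/s × 3.6 = 130 km/h

130 km/h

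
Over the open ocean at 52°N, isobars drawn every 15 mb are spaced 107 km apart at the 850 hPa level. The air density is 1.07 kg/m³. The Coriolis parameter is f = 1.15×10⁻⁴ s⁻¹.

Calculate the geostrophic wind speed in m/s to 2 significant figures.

110 m/s

Pressure gradient: |∂P/∂n| = 1500 Pa / 107000 m = 1.40×10⁻² Pa/m
Geostrophic balance (pressure-gradient force = Coriolis force):
V_g = (1/(fρ)) |∂P/∂n| = 1.40×10⁻² / (1.15×10⁻⁴ × 1.07) = 114 m/s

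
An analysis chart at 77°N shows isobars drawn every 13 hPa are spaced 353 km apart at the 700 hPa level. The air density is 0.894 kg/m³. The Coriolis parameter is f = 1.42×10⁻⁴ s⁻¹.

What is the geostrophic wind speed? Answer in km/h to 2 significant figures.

100 km/h

Pressure gradient: |∂P/∂n| = 1300 Pa / 353000 m = 3.68×10⁻³ Pa/m
Geostrophic balance (pressure-gradient force = Coriolis force):
V_g = (1/(fρ)) |∂P/∂n| = 3.68×10⁻³ / (1.42×10⁻⁴ × 0.894) = 29.0 m/s
Converting: 29.0 m/s × 3.6 = 100 km/h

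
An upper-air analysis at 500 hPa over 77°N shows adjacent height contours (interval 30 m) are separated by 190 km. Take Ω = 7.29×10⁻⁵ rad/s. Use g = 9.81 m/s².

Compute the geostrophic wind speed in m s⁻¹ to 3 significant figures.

10.9 m s⁻¹

Coriolis parameter at 77°N:
f = 2Ω sin φ = 2 × 7.29×10⁻⁵ × sin 77° = 1.42×10⁻⁴ s⁻¹
Height gradient: |∂Z/∂n| = 30 m / 190000 m = 1.58×10⁻⁴
On a pressure surface, geostrophic balance gives V_g = (g/f)|∂Z/∂n|:
V_g = 9.81 × 1.58×10⁻⁴ / 1.42×10⁻⁴ = 10.9 m/s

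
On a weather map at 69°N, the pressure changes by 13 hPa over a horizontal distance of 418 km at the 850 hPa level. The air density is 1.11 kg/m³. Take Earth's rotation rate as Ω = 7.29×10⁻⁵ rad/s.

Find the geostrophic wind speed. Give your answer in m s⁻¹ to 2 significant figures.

21 m s⁻¹

Coriolis parameter at 69°N:
f = 2Ω sin φ = 2 × 7.29×10⁻⁵ × sin 69° = 1.36×10⁻⁴ s⁻¹
Pressure gradient: |∂P/∂n| = 1300 Pa / 418000 m = 3.11×10⁻³ Pa/m
Geostrophic balance (pressure-gradient force = Coriolis force):
V_g = (1/(fρ)) |∂P/∂n| = 3.11×10⁻³ / (1.36×10⁻⁴ × 1.11) = 20.6 m/s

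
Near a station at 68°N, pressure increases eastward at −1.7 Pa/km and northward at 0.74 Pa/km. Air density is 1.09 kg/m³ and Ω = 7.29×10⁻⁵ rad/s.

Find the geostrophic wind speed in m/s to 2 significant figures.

13 m/s

Coriolis parameter at 68°N:
f = 2Ω sin φ = 2 × 7.29×10⁻⁵ × sin 68° = 1.35×10⁻⁴ s⁻¹
Component geostrophic relations (x east, y north):
u_g = −(1/(fρ)) ∂P/∂y,  v_g = (1/(fρ)) ∂P/∂x
u_g = −(0.74×10⁻³)/(1.35×10⁻⁴ × 1.09) = −5.02 m/s;  v_g = (−1.7×10⁻³)/(1.35×10⁻⁴ × 1.09) = −11.5 m/s
|V_g| = √(u_g² + v_g²) = 12.6 m/s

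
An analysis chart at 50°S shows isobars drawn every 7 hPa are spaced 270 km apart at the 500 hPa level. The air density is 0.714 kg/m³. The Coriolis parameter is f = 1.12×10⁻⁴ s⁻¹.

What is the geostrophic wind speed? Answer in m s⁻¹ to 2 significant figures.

32 m s⁻¹

Pressure gradient: |∂P/∂n| = 700 Pa / 270000 m = 2.59×10⁻³ Pa/m
Geostrophic balance (pressure-gradient force = Coriolis force):
V_g = (1/(fρ)) |∂P/∂n| = 2.59×10⁻³ / (1.12×10⁻⁴ × 0.714) = 32.4 m/s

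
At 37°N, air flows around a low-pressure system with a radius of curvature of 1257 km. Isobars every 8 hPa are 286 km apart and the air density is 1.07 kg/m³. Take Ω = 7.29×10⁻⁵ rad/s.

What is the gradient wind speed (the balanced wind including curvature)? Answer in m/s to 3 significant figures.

24.4 m/s

Coriolis parameter at 37°N:
f = 2Ω sin φ = 2 × 7.29×10⁻⁵ × sin 37° = 8.77×10⁻⁵ s⁻¹
Pressure gradient: |∂P/∂n| = 800 Pa / 286000 m = 2.80×10⁻³ Pa/m
Geostrophic speed: V_g = |∂P/∂n|/(fρ) = 2.80×10⁻³/(8.77×10⁻⁵ × 1.07) = 29.8 m/s
Around a low, centrifugal force acts outward with Coriolis, so pressure-gradient force balances both:
(1/ρ)|∂P/∂n| = fV + V²/R  →  V² + fR·V − fR·V_g = 0
With fR = 8.77×10⁻⁵ × 1257×10³ m = 110 m/s:
V = [−fR + √((fR)² + 4 fR V_g)]/2 = [−110 + √(110² + 4×110×29.8)]/2 = 24.4 m/s
Subgeostrophic (V < V_g = 29.8 m/s), as expected around a low.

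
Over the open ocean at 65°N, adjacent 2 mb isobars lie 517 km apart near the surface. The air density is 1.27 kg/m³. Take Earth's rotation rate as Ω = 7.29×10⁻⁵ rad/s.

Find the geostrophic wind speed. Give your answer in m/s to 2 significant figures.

2.3 m/s

Coriolis parameter at 65°N:
f = 2Ω sin φ = 2 × 7.29×10⁻⁵ × sin 65° = 1.32×10⁻⁴ s⁻¹
Pressure gradient: |∂P/∂n| = 200 Pa / 517000 m = 3.87×10⁻⁴ Pa/m
Geostrophic balance (pressure-gradient force = Coriolis force):
V_g = (1/(fρ)) |∂P/∂n| = 3.87×10⁻⁴ / (1.32×10⁻⁴ × 1.27) = 2.31 m/s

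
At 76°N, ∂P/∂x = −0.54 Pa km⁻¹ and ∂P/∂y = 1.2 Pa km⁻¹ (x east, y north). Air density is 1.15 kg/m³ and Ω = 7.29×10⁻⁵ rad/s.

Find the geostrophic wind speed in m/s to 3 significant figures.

8.09 m/s

Coriolis parameter at 76°N:
f = 2Ω sin φ = 2 × 7.29×10⁻⁵ × sin 76° = 1.41×10⁻⁴ s⁻¹
Component geostrophic relations (x east, y north):
u_g = −(1/(fρ)) ∂P/∂y,  v_g = (1/(fρ)) ∂P/∂x
u_g = −(1.2×10⁻³)/(1.41×10⁻⁴ × 1.15) = −7.38 m/s;  v_g = (−0.54×10⁻³)/(1.41×10⁻⁴ × 1.15) = −3.32 m/s
|V_g| = √(u_g² + v_g²) = 8.09 m/s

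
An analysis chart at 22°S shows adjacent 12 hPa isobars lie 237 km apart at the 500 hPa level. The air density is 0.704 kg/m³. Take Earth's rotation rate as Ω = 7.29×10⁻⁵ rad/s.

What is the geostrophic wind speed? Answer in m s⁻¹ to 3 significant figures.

132 m s⁻¹

Coriolis parameter at 22°S:
f = 2Ω sin φ = 2 × 7.29×10⁻⁵ × sin 22° = 5.46×10⁻⁵ s⁻¹
Pressure gradient: |∂P/∂n| = 1200 Pa / 237000 m = 5.06×10⁻³ Pa/m
Geostrophic balance (pressure-gradient force = Coriolis force):
V_g = (1/(fρ)) |∂P/∂n| = 5.06×10⁻³ / (5.46×10⁻⁵ × 0.704) = 132 m/s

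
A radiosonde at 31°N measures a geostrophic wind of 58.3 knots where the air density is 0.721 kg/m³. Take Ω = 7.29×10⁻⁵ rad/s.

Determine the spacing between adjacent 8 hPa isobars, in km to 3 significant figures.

Coriolis parameter at 31°N:
f = 2Ω sin φ = 2 × 7.29×10⁻⁵ × sin 31° = 7.51×10⁻⁵ s⁻¹
Wind speed in SI: 58.3 knots = 30.0 m/s
Geostrophic balance rearranged: |∂P/∂n| = f ρ V_g
|∂P/∂n| = 7.51×10⁻⁵ × 0.721 × 30.0 = 1.62×10⁻³ Pa/m
Isobar spacing: Δn = ΔP/|∂P/∂n| = 800 Pa / 1.62×10⁻³ Pa/m = 492664 m ≈ 493 km

493 km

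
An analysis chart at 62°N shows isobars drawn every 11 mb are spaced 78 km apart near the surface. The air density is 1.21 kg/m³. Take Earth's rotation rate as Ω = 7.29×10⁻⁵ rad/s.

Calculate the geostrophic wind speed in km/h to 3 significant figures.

Coriolis parameter at 62°N:
f = 2Ω sin φ = 2 × 7.29×10⁻⁵ × sin 62° = 1.29×10⁻⁴ s⁻¹
Pressure gradient: |∂P/∂n| = 1100 Pa / 78000 m = 1.41×10⁻² Pa/m
Geostrophic balance (pressure-gradient force = Coriolis force):
V_g = (1/(fρ)) |∂P/∂n| = 1.41×10⁻² / (1.29×10⁻⁴ × 1.21) = 90.5 m/s
Converting: 90.5 m/s × 3.6 = 326 km/h

326 km/h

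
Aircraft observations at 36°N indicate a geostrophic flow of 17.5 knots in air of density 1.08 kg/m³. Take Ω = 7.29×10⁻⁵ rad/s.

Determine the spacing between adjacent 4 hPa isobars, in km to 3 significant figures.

Coriolis parameter at 36°N:
f = 2Ω sin φ = 2 × 7.29×10⁻⁵ × sin 36° = 8.57×10⁻⁵ s⁻¹
Wind speed in SI: 17.5 knots = 9.00 m/s
Geostrophic balance rearranged: |∂P/∂n| = f ρ V_g
|∂P/∂n| = 8.57×10⁻⁵ × 1.08 × 9.00 = 8.33×10⁻⁴ Pa/m
Isobar spacing: Δn = ΔP/|∂P/∂n| = 400 Pa / 8.33×10⁻⁴ Pa/m = 480047 m ≈ 480 km

480 km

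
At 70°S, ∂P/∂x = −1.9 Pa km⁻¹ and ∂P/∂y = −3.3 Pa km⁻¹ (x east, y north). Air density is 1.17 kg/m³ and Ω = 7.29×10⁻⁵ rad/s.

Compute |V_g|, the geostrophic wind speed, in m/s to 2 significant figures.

Coriolis parameter at 70°S:
f = 2Ω sin φ = 2 × 7.29×10⁻⁵ × sin 70° = 1.37×10⁻⁴ s⁻¹
In the Southern Hemisphere f is negative: f = −1.37×10⁻⁴ s⁻¹.
Component geostrophic relations (x east, y north):
u_g = −(1/(fρ)) ∂P/∂y,  v_g = (1/(fρ)) ∂P/∂x
u_g = −(−3.3×10⁻³)/(−1.37×10⁻⁴ × 1.17) = −20.6 m/s;  v_g = (−1.9×10⁻³)/(−1.37×10⁻⁴ × 1.17) = 11.9 m/s
|V_g| = √(u_g² + v_g²) = 23.8 m/s

24 m/s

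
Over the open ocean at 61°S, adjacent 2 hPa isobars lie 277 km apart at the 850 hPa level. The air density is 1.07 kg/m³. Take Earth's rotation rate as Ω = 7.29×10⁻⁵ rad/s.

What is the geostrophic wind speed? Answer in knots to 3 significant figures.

Coriolis parameter at 61°S:
f = 2Ω sin φ = 2 × 7.29×10⁻⁵ × sin 61° = 1.28×10⁻⁴ s⁻¹
Pressure gradient: |∂P/∂n| = 200 Pa / 277000 m = 7.22×10⁻⁴ Pa/m
Geostrophic balance (pressure-gradient force = Coriolis force):
V_g = (1/(fρ)) |∂P/∂n| = 7.22×10⁻⁴ / (1.28×10⁻⁴ × 1.07) = 5.29 m/s
Converting: 5.29 m/s × 1.944 = 10.3 knots

10.3 knots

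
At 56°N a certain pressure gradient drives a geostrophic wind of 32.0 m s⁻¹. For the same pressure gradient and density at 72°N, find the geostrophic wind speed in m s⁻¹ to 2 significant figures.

With the same pressure gradient and density, V_g ∝ 1/f ∝ 1/sin φ.
V₂ = V₁ · sin φ₁ / sin φ₂ = 32.0 × sin 56° / sin 72°
V₂ = 32.0 × 0.8290/0.9511 = 28 m s⁻¹

28 m s⁻¹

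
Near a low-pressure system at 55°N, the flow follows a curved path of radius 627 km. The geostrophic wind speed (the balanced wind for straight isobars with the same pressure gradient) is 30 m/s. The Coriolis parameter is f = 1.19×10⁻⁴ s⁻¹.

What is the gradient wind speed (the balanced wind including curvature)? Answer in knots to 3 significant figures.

44.6 knots

Around a low, centrifugal force acts outward with Coriolis, so pressure-gradient force balances both:
(1/ρ)|∂P/∂n| = fV + V²/R  →  V² + fR·V − fR·V_g = 0
With fR = 1.19×10⁻⁴ × 627×10³ m = 74.6 m/s:
V = [−fR + √((fR)² + 4 fR V_g)]/2 = [−74.6 + √(74.6² + 4×74.6×30)]/2 = 22.9 m/s
Subgeostrophic (V < V_g = 30 m/s), as expected around a low.
Converting: 22.9 m/s × 1.944 = 44.6 knots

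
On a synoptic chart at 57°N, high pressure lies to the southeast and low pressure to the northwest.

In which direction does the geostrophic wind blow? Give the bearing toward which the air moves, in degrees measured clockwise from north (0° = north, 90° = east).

The pressure-gradient force points toward the northwest (bearing 315°).
Geostrophic balance: in the Northern Hemisphere the Coriolis force deflects motion to the right, so the geostrophic wind blows 90° to the right of the pressure-gradient force (low pressure on the left).
Rotating 315° by 90° clockwise gives 045° — the wind blows toward the northeast.

045°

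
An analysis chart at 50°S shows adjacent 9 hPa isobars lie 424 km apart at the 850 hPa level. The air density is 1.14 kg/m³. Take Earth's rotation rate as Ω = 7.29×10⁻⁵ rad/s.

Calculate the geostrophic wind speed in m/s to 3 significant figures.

Coriolis parameter at 50°S:
f = 2Ω sin φ = 2 × 7.29×10⁻⁵ × sin 50° = 1.12×10⁻⁴ s⁻¹
Pressure gradient: |∂P/∂n| = 900 Pa / 424000 m = 2.12×10⁻³ Pa/m
Geostrophic balance (pressure-gradient force = Coriolis force):
V_g = (1/(fρ)) |∂P/∂n| = 2.12×10⁻³ / (1.12×10⁻⁴ × 1.14) = 16.7 m/s

16.7 m/s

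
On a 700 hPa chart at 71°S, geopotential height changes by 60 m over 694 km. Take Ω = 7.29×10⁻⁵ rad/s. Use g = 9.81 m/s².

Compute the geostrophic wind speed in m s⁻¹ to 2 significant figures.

6.2 m s⁻¹

Coriolis parameter at 71°S:
f = 2Ω sin φ = 2 × 7.29×10⁻⁵ × sin 71° = 1.38×10⁻⁴ s⁻¹
Height gradient: |∂Z/∂n| = 60 m / 694000 m = 8.65×10⁻⁵
On a pressure surface, geostrophic balance gives V_g = (g/f)|∂Z/∂n|:
V_g = 9.81 × 8.65×10⁻⁵ / 1.38×10⁻⁴ = 6.15 m/s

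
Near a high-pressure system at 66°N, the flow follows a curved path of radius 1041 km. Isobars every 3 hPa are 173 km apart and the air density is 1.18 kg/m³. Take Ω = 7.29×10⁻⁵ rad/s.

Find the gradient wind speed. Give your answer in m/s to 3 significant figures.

12.1 m/s

Coriolis parameter at 66°N:
f = 2Ω sin φ = 2 × 7.29×10⁻⁵ × sin 66° = 1.33×10⁻⁴ s⁻¹
Pressure gradient: |∂P/∂n| = 300 Pa / 173000 m = 1.73×10⁻³ Pa/m
Geostrophic speed: V_g = |∂P/∂n|/(fρ) = 1.73×10⁻³/(1.33×10⁻⁴ × 1.18) = 11.0 m/s
Around a high, pressure-gradient force acts outward with centrifugal, so Coriolis balances both:
fV = (1/ρ)|∂P/∂n| + V²/R  →  V² − fR·V + fR·V_g = 0
With fR = 1.33×10⁻⁴ × 1041×10³ m = 139 m/s:
V = [fR − √((fR)² − 4 fR V_g)]/2 = [139 − √(139² − 4×139×11)]/2 = 12.1 m/s
Supergeostrophic (V > V_g = 11 m/s), as expected around a high.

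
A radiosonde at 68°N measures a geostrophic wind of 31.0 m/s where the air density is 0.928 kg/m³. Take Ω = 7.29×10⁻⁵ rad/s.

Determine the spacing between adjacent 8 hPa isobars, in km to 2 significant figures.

Coriolis parameter at 68°N:
f = 2Ω sin φ = 2 × 7.29×10⁻⁵ × sin 68° = 1.35×10⁻⁴ s⁻¹
Geostrophic balance rearranged: |∂P/∂n| = f ρ V_g
|∂P/∂n| = 1.35×10⁻⁴ × 0.928 × 31.0 = 3.89×10⁻³ Pa/m
Isobar spacing: Δn = ΔP/|∂P/∂n| = 800 Pa / 3.89×10⁻³ Pa/m = 205711 m ≈ 210 km

210 km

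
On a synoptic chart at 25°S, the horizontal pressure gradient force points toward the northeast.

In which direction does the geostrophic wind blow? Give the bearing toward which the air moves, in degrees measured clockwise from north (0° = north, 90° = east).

315°

The pressure-gradient force points toward the northeast (bearing 045°).
Geostrophic balance: in the Southern Hemisphere the Coriolis force deflects motion to the left, so the geostrophic wind blows 90° to the left of the pressure-gradient force (low pressure on the right).
Rotating 045° by 90° counterclockwise gives 315° — the wind blows toward the northwest.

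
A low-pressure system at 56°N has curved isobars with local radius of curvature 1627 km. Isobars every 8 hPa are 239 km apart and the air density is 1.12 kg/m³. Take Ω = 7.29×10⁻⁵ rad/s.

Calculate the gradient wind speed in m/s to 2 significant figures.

Coriolis parameter at 56°N:
f = 2Ω sin φ = 2 × 7.29×10⁻⁵ × sin 56° = 1.21×10⁻⁴ s⁻¹
Pressure gradient: |∂P/∂n| = 800 Pa / 239000 m = 3.35×10⁻³ Pa/m
Geostrophic speed: V_g = |∂P/∂n|/(fρ) = 3.35×10⁻³/(1.21×10⁻⁴ × 1.12) = 24.7 m/s
Around a low, centrifugal force acts outward with Coriolis, so pressure-gradient force balances both:
(1/ρ)|∂P/∂n| = fV + V²/R  →  V² + fR·V − fR·V_g = 0
With fR = 1.21×10⁻⁴ × 1627×10³ m = 197 m/s:
V = [−fR + √((fR)² + 4 fR V_g)]/2 = [−197 + √(197² + 4×197×24.7)]/2 = 22.2 m/s
Subgeostrophic (V < V_g = 24.7 m/s), as expected around a low.

22 m/s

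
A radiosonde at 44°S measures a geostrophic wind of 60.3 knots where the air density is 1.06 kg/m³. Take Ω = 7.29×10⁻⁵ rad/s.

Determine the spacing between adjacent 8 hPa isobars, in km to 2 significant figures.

240 km

Coriolis parameter at 44°S:
f = 2Ω sin φ = 2 × 7.29×10⁻⁵ × sin 44° = 1.01×10⁻⁴ s⁻¹
Wind speed in SI: 60.3 knots = 31.0 m/s
Geostrophic balance rearranged: |∂P/∂n| = f ρ V_g
|∂P/∂n| = 1.01×10⁻⁴ × 1.06 × 31.0 = 3.33×10⁻³ Pa/m
Isobar spacing: Δn = ΔP/|∂P/∂n| = 800 Pa / 3.33×10⁻³ Pa/m = 240215 m ≈ 240 km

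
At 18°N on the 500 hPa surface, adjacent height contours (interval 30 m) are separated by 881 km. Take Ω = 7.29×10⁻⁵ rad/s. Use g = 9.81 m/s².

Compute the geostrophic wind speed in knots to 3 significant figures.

Coriolis parameter at 18°N:
f = 2Ω sin φ = 2 × 7.29×10⁻⁵ × sin 18° = 4.51×10⁻⁵ s⁻¹
Height gradient: |∂Z/∂n| = 30 m / 881000 m = 3.41×10⁻⁵
On a pressure surface, geostrophic balance gives V_g = (g/f)|∂Z/∂n|:
V_g = 9.81 × 3.41×10⁻⁵ / 4.51×10⁻⁵ = 7.41 m/s
Converting: 7.41 m/s × 1.944 = 14.4 knots

14.4 knots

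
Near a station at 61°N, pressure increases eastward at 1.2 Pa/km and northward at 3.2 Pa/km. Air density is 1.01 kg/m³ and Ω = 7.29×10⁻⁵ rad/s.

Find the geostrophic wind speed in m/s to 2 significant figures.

27 m/s

Coriolis parameter at 61°N:
f = 2Ω sin φ = 2 × 7.29×10⁻⁵ × sin 61° = 1.28×10⁻⁴ s⁻¹
Component geostrophic relations (x east, y north):
u_g = −(1/(fρ)) ∂P/∂y,  v_g = (1/(fρ)) ∂P/∂x
u_g = −(3.2×10⁻³)/(1.28×10⁻⁴ × 1.01) = −24.8 m/s;  v_g = (1.2×10⁻³)/(1.28×10⁻⁴ × 1.01) = 9.32 m/s
|V_g| = √(u_g² + v_g²) = 26.5 m/s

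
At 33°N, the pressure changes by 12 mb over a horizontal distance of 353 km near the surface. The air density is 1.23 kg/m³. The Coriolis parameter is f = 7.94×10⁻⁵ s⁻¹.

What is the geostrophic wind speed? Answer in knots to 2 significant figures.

Pressure gradient: |∂P/∂n| = 1200 Pa / 353000 m = 3.40×10⁻³ Pa/m
Geostrophic balance (pressure-gradient force = Coriolis force):
V_g = (1/(fρ)) |∂P/∂n| = 3.40×10⁻³ / (7.94×10⁻⁵ × 1.23) = 34.8 m/s
Converting: 34.8 m/s × 1.944 = 68 knots

68 knots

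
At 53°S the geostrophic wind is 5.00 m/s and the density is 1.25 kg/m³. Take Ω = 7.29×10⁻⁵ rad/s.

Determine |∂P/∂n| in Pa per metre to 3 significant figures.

7.28×10⁻⁴ Pa/m

Coriolis parameter at 53°S:
f = 2Ω sin φ = 2 × 7.29×10⁻⁵ × sin 53° = 1.16×10⁻⁴ s⁻¹
Geostrophic balance rearranged: |∂P/∂n| = f ρ V_g
|∂P/∂n| = 1.16×10⁻⁴ × 1.25 × 5.00 = 7.28×10⁻⁴ Pa/m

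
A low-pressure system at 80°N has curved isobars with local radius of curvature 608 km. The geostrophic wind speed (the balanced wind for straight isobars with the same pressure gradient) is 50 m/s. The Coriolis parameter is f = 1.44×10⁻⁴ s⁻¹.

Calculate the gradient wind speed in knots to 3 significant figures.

Around a low, centrifugal force acts outward with Coriolis, so pressure-gradient force balances both:
(1/ρ)|∂P/∂n| = fV + V²/R  →  V² + fR·V − fR·V_g = 0
With fR = 1.44×10⁻⁴ × 608×10³ m = 87.6 m/s:
V = [−fR + √((fR)² + 4 fR V_g)]/2 = [−87.6 + √(87.6² + 4×87.6×50)]/2 = 35.6 m/s
Subgeostrophic (V < V_g = 50 m/s), as expected around a low.
Converting: 35.6 m/s × 1.944 = 69.1 knots

69.1 knots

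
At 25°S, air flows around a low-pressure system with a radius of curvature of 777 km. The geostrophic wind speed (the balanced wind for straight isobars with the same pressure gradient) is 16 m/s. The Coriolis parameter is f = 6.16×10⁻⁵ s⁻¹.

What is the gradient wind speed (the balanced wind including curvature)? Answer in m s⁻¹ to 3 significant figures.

Around a low, centrifugal force acts outward with Coriolis, so pressure-gradient force balances both:
(1/ρ)|∂P/∂n| = fV + V²/R  →  V² + fR·V − fR·V_g = 0
With fR = 6.16×10⁻⁵ × 777×10³ m = 47.9 m/s:
V = [−fR + √((fR)² + 4 fR V_g)]/2 = [−47.9 + √(47.9² + 4×47.9×16)]/2 = 12.7 m/s
Subgeostrophic (V < V_g = 16 m/s), as expected around a low.

12.7 m s⁻¹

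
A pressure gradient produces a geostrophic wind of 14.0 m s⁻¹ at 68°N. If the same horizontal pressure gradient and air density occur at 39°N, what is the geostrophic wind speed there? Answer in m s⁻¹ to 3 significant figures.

With the same pressure gradient and density, V_g ∝ 1/f ∝ 1/sin φ.
V₂ = V₁ · sin φ₁ / sin φ₂ = 14.0 × sin 68° / sin 39°
V₂ = 14.0 × 0.9272/0.6293 = 20.6 m s⁻¹

20.6 m s⁻¹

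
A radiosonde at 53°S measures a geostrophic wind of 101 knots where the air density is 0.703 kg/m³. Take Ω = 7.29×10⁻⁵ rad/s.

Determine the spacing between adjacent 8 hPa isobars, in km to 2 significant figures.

190 km

Coriolis parameter at 53°S:
f = 2Ω sin φ = 2 × 7.29×10⁻⁵ × sin 53° = 1.16×10⁻⁴ s⁻¹
Wind speed in SI: 101 knots = 52.0 m/s
Geostrophic balance rearranged: |∂P/∂n| = f ρ V_g
|∂P/∂n| = 1.16×10⁻⁴ × 0.703 × 52.0 = 4.25×10⁻³ Pa/m
Isobar spacing: Δn = ΔP/|∂P/∂n| = 800 Pa / 4.25×10⁻³ Pa/m = 188091 m ≈ 190 km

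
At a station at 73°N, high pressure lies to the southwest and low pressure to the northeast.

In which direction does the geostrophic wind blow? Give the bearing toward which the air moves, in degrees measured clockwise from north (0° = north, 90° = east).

The pressure-gradient force points toward the northeast (bearing 045°).
Geostrophic balance: in the Northern Hemisphere the Coriolis force deflects motion to the right, so the geostrophic wind blows 90° to the right of the pressure-gradient force (low pressure on the left).
Rotating 045° by 90° clockwise gives 135° — the wind blows toward the southeast.

135°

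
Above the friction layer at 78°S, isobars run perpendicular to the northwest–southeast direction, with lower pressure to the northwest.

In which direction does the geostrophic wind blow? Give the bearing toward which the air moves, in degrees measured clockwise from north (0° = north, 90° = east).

225°

The pressure-gradient force points toward the northwest (bearing 315°).
Geostrophic balance: in the Southern Hemisphere the Coriolis force deflects motion to the left, so the geostrophic wind blows 90° to the left of the pressure-gradient force (low pressure on the right).
Rotating 315° by 90° counterclockwise gives 225° — the wind blows toward the southwest.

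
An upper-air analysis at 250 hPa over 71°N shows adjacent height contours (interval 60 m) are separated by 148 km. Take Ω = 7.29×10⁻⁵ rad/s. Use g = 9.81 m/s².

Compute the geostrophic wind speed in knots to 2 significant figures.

Coriolis parameter at 71°N:
f = 2Ω sin φ = 2 × 7.29×10⁻⁵ × sin 71° = 1.38×10⁻⁴ s⁻¹
Height gradient: |∂Z/∂n| = 60 m / 148000 m = 4.05×10⁻⁴
On a pressure surface, geostrophic balance gives V_g = (g/f)|∂Z/∂n|:
V_g = 9.81 × 4.05×10⁻⁴ / 1.38×10⁻⁴ = 28.8 m/s
Converting: 28.8 m/s × 1.944 = 56 knots

56 knots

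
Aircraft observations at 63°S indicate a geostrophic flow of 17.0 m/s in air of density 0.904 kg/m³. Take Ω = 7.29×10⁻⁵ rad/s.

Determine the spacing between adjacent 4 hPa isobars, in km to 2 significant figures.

Coriolis parameter at 63°S:
f = 2Ω sin φ = 2 × 7.29×10⁻⁵ × sin 63° = 1.30×10⁻⁴ s⁻¹
Geostrophic balance rearranged: |∂P/∂n| = f ρ V_g
|∂P/∂n| = 1.30×10⁻⁴ × 0.904 × 17.0 = 2.00×10⁻³ Pa/m
Isobar spacing: Δn = ΔP/|∂P/∂n| = 400 Pa / 2.00×10⁻³ Pa/m = 200357 m ≈ 200 km

200 km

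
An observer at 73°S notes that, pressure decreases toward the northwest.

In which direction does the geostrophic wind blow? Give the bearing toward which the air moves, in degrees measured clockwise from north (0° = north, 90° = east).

225°

The pressure-gradient force points toward the northwest (bearing 315°).
Geostrophic balance: in the Southern Hemisphere the Coriolis force deflects motion to the left, so the geostrophic wind blows 90° to the left of the pressure-gradient force (low pressure on the right).
Rotating 315° by 90° counterclockwise gives 225° — the wind blows toward the southwest.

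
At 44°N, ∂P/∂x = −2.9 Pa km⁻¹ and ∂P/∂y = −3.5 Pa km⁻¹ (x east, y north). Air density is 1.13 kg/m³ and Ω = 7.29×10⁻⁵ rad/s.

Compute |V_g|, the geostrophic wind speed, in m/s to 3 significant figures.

Coriolis parameter at 44°N:
f = 2Ω sin φ = 2 × 7.29×10⁻⁵ × sin 44° = 1.01×10⁻⁴ s⁻¹
Component geostrophic relations (x east, y north):
u_g = −(1/(fρ)) ∂P/∂y,  v_g = (1/(fρ)) ∂P/∂x
u_g = −(−3.5×10⁻³)/(1.01×10⁻⁴ × 1.13) = 30.6 m/s;  v_g = (−2.9×10⁻³)/(1.01×10⁻⁴ × 1.13) = −25.3 m/s
|V_g| = √(u_g² + v_g²) = 39.7 m/s

39.7 m/s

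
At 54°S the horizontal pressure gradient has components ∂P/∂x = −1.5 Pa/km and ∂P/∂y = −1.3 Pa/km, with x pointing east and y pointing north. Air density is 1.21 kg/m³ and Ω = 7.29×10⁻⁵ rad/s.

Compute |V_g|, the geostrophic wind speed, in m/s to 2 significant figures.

14 m/s

Coriolis parameter at 54°S:
f = 2Ω sin φ = 2 × 7.29×10⁻⁵ × sin 54° = 1.18×10⁻⁴ s⁻¹
In the Southern Hemisphere f is negative: f = −1.18×10⁻⁴ s⁻¹.
Component geostrophic relations (x east, y north):
u_g = −(1/(fρ)) ∂P/∂y,  v_g = (1/(fρ)) ∂P/∂x
u_g = −(−1.3×10⁻³)/(−1.18×10⁻⁴ × 1.21) = −9.11 m/s;  v_g = (−1.5×10⁻³)/(−1.18×10⁻⁴ × 1.21) = 10.5 m/s
|V_g| = √(u_g² + v_g²) = 13.9 m/s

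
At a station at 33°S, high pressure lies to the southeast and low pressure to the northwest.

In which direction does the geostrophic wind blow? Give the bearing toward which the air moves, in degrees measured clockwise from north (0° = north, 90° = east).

The pressure-gradient force points toward the northwest (bearing 315°).
Geostrophic balance: in the Southern Hemisphere the Coriolis force deflects motion to the left, so the geostrophic wind blows 90° to the left of the pressure-gradient force (low pressure on the right).
Rotating 315° by 90° counterclockwise gives 225° — the wind blows toward the southwest.

225°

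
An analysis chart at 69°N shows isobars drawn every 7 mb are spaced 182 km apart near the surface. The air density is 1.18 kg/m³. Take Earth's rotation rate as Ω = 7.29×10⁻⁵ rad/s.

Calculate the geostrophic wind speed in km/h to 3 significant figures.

86.2 km/h

Coriolis parameter at 69°N:
f = 2Ω sin φ = 2 × 7.29×10⁻⁵ × sin 69° = 1.36×10⁻⁴ s⁻¹
Pressure gradient: |∂P/∂n| = 700 Pa / 182000 m = 3.85×10⁻³ Pa/m
Geostrophic balance (pressure-gradient force = Coriolis force):
V_g = (1/(fρ)) |∂P/∂n| = 3.85×10⁻³ / (1.36×10⁻⁴ × 1.18) = 23.9 m/s
Converting: 23.9 m/s × 3.6 = 86.2 km/h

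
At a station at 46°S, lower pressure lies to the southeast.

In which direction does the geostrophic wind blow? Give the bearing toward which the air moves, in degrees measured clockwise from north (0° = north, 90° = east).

045°

The pressure-gradient force points toward the southeast (bearing 135°).
Geostrophic balance: in the Southern Hemisphere the Coriolis force deflects motion to the left, so the geostrophic wind blows 90° to the left of the pressure-gradient force (low pressure on the right).
Rotating 135° by 90° counterclockwise gives 045° — the wind blows toward the northeast.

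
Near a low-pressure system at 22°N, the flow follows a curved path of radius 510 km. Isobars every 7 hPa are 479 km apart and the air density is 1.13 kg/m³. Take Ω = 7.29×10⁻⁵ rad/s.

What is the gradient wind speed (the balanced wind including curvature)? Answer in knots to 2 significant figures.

Coriolis parameter at 22°N:
f = 2Ω sin φ = 2 × 7.29×10⁻⁵ × sin 22° = 5.46×10⁻⁵ s⁻¹
Pressure gradient: |∂P/∂n| = 700 Pa / 479000 m = 1.46×10⁻³ Pa/m
Geostrophic speed: V_g = |∂P/∂n|/(fρ) = 1.46×10⁻³/(5.46×10⁻⁵ × 1.13) = 23.7 m/s
Around a low, centrifugal force acts outward with Coriolis, so pressure-gradient force balances both:
(1/ρ)|∂P/∂n| = fV + V²/R  →  V² + fR·V − fR·V_g = 0
With fR = 5.46×10⁻⁵ × 510×10³ m = 27.9 m/s:
V = [−fR + √((fR)² + 4 fR V_g)]/2 = [−27.9 + √(27.9² + 4×27.9×23.7)]/2 = 15.3 m/s
Subgeostrophic (V < V_g = 23.7 m/s), as expected around a low.
Converting: 15.3 m/s × 1.944 = 30 knots

30 knots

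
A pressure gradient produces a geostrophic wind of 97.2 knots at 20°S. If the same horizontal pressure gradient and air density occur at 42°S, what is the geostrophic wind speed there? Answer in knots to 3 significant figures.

With the same pressure gradient and density, V_g ∝ 1/f ∝ 1/sin φ.
V₂ = V₁ · sin φ₁ / sin φ₂ = 97.2 × sin 20° / sin 42°
V₂ = 97.2 × 0.3420/0.6691 = 49.7 knots

49.7 knots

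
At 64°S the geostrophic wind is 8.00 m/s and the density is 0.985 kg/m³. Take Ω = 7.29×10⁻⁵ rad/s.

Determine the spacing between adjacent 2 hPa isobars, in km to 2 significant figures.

Coriolis parameter at 64°S:
f = 2Ω sin φ = 2 × 7.29×10⁻⁵ × sin 64° = 1.31×10⁻⁴ s⁻¹
Geostrophic balance rearranged: |∂P/∂n| = f ρ V_g
|∂P/∂n| = 1.31×10⁻⁴ × 0.985 × 8.00 = 1.03×10⁻³ Pa/m
Isobar spacing: Δn = ΔP/|∂P/∂n| = 200 Pa / 1.03×10⁻³ Pa/m = 193681 m ≈ 190 km

190 km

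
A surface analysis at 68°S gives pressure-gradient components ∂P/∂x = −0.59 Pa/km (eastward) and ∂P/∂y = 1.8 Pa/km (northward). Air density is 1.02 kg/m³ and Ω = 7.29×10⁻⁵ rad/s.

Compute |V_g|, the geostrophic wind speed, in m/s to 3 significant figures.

13.7 m/s

Coriolis parameter at 68°S:
f = 2Ω sin φ = 2 × 7.29×10⁻⁵ × sin 68° = 1.35×10⁻⁴ s⁻¹
In the Southern Hemisphere f is negative: f = −1.35×10⁻⁴ s⁻¹.
Component geostrophic relations (x east, y north):
u_g = −(1/(fρ)) ∂P/∂y,  v_g = (1/(fρ)) ∂P/∂x
u_g = −(1.8×10⁻³)/(−1.35×10⁻⁴ × 1.02) = 13.1 m/s;  v_g = (−0.59×10⁻³)/(−1.35×10⁻⁴ × 1.02) = 4.28 m/s
|V_g| = √(u_g² + v_g²) = 13.7 m/s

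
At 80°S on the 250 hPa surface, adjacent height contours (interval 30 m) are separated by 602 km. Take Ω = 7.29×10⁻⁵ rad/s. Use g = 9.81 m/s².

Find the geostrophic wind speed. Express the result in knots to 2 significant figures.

Coriolis parameter at 80°S:
f = 2Ω sin φ = 2 × 7.29×10⁻⁵ × sin 80° = 1.44×10⁻⁴ s⁻¹
Height gradient: |∂Z/∂n| = 30 m / 602000 m = 4.98×10⁻⁵
On a pressure surface, geostrophic balance gives V_g = (g/f)|∂Z/∂n|:
V_g = 9.81 × 4.98×10⁻⁵ / 1.44×10⁻⁴ = 3.40 m/s
Converting: 3.40 m/s × 1.944 = 6.6 knots

6.6 knots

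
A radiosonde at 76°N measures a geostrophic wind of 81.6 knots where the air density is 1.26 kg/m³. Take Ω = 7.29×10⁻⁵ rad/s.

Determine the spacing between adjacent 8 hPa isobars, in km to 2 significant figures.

Coriolis parameter at 76°N:
f = 2Ω sin φ = 2 × 7.29×10⁻⁵ × sin 76° = 1.41×10⁻⁴ s⁻¹
Wind speed in SI: 81.6 knots = 42.0 m/s
Geostrophic balance rearranged: |∂P/∂n| = f ρ V_g
|∂P/∂n| = 1.41×10⁻⁴ × 1.26 × 42.0 = 7.48×10⁻³ Pa/m
Isobar spacing: Δn = ΔP/|∂P/∂n| = 800 Pa / 7.48×10⁻³ Pa/m = 106913 m ≈ 110 km

110 km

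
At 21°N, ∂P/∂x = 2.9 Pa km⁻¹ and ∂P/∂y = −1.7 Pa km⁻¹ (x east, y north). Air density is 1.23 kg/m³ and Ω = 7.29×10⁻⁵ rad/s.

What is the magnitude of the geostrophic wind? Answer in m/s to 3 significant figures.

Coriolis parameter at 21°N:
f = 2Ω sin φ = 2 × 7.29×10⁻⁵ × sin 21° = 5.23×10⁻⁵ s⁻¹
Component geostrophic relations (x east, y north):
u_g = −(1/(fρ)) ∂P/∂y,  v_g = (1/(fρ)) ∂P/∂x
u_g = −(−1.7×10⁻³)/(5.23×10⁻⁵ × 1.23) = 26.5 m/s;  v_g = (2.9×10⁻³)/(5.23×10⁻⁵ × 1.23) = 45.1 m/s
|V_g| = √(u_g² + v_g²) = 52.3 m/s

52.3 m/s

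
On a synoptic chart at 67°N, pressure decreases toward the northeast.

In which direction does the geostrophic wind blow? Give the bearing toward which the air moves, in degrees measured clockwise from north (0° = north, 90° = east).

The pressure-gradient force points toward the northeast (bearing 045°).
Geostrophic balance: in the Northern Hemisphere the Coriolis force deflects motion to the right, so the geostrophic wind blows 90° to the right of the pressure-gradient force (low pressure on the left).
Rotating 045° by 90° clockwise gives 135° — the wind blows toward the southeast.

135°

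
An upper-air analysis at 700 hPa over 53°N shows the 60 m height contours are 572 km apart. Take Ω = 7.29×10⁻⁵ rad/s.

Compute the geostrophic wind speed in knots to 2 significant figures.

Coriolis parameter at 53°N:
f = 2Ω sin φ = 2 × 7.29×10⁻⁵ × sin 53° = 1.16×10⁻⁴ s⁻¹
Height gradient: |∂Z/∂n| = 60 m / 572000 m = 1.05×10⁻⁴
On a pressure surface, geostrophic balance gives V_g = (g/f)|∂Z/∂n|:
V_g = 9.81 × 1.05×10⁻⁴ / 1.16×10⁻⁴ = 8.84 m/s
Converting: 8.84 m/s × 1.944 = 17 knots

17 knots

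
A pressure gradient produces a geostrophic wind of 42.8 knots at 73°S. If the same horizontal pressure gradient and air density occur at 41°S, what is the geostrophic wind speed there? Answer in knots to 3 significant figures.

62.4 knots

With the same pressure gradient and density, V_g ∝ 1/f ∝ 1/sin φ.
V₂ = V₁ · sin φ₁ / sin φ₂ = 42.8 × sin 73° / sin 41°
V₂ = 42.8 × 0.9563/0.6561 = 62.4 knots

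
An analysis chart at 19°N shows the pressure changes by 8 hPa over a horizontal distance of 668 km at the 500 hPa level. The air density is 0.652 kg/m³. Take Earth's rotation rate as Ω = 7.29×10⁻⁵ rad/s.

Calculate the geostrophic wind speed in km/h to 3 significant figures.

Coriolis parameter at 19°N:
f = 2Ω sin φ = 2 × 7.29×10⁻⁵ × sin 19° = 4.75×10⁻⁵ s⁻¹
Pressure gradient: |∂P/∂n| = 800 Pa / 668000 m = 1.20×10⁻³ Pa/m
Geostrophic balance (pressure-gradient force = Coriolis force):
V_g = (1/(fρ)) |∂P/∂n| = 1.20×10⁻³ / (4.75×10⁻⁵ × 0.652) = 38.7 m/s
Converting: 38.7 m/s × 3.6 = 139 km/h

139 km/h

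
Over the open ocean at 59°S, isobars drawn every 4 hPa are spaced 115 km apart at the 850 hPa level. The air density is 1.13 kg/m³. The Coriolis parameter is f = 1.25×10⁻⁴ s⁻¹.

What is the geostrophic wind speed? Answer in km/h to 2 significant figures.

89 km/h

Pressure gradient: |∂P/∂n| = 400 Pa / 115000 m = 3.48×10⁻³ Pa/m
Geostrophic balance (pressure-gradient force = Coriolis force):
V_g = (1/(fρ)) |∂P/∂n| = 3.48×10⁻³ / (1.25×10⁻⁴ × 1.13) = 24.6 m/s
Converting: 24.6 m/s × 3.6 = 89 km/h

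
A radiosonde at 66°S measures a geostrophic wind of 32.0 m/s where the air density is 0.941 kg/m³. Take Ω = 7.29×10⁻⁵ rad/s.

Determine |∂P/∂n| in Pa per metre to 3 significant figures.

Coriolis parameter at 66°S:
f = 2Ω sin φ = 2 × 7.29×10⁻⁵ × sin 66° = 1.33×10⁻⁴ s⁻¹
Geostrophic balance rearranged: |∂P/∂n| = f ρ V_g
|∂P/∂n| = 1.33×10⁻⁴ × 0.941 × 32.0 = 4.01×10⁻³ Pa/m

4.01×10⁻³ Pa/m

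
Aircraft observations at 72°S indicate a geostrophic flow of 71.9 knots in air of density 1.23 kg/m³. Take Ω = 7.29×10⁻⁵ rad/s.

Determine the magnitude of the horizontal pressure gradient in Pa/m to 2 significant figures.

Coriolis parameter at 72°S:
f = 2Ω sin φ = 2 × 7.29×10⁻⁵ × sin 72° = 1.39×10⁻⁴ s⁻¹
Wind speed in SI: 71.9 knots = 37.0 m/s
Geostrophic balance rearranged: |∂P/∂n| = f ρ V_g
|∂P/∂n| = 1.39×10⁻⁴ × 1.23 × 37.0 = 6.31×10⁻³ Pa/m

6.3×10⁻³ Pa/m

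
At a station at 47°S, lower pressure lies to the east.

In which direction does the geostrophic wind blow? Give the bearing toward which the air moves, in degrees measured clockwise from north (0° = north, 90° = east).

The pressure-gradient force points toward the east (bearing 090°).
Geostrophic balance: in the Southern Hemisphere the Coriolis force deflects motion to the left, so the geostrophic wind blows 90° to the left of the pressure-gradient force (low pressure on the right).
Rotating 090° by 90° counterclockwise gives 000° — the wind blows toward the north.

000°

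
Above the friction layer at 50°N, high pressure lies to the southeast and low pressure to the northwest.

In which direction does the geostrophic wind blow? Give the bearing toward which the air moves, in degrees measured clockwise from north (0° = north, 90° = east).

045°

The pressure-gradient force points toward the northwest (bearing 315°).
Geostrophic balance: in the Northern Hemisphere the Coriolis force deflects motion to the right, so the geostrophic wind blows 90° to the right of the pressure-gradient force (low pressure on the left).
Rotating 315° by 90° clockwise gives 045° — the wind blows toward the northeast.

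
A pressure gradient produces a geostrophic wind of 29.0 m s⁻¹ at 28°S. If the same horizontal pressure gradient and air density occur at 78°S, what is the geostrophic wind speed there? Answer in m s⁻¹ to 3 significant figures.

13.9 m s⁻¹

With the same pressure gradient and density, V_g ∝ 1/f ∝ 1/sin φ.
V₂ = V₁ · sin φ₁ / sin φ₂ = 29.0 × sin 28° / sin 78°
V₂ = 29.0 × 0.4695/0.9781 = 13.9 m s⁻¹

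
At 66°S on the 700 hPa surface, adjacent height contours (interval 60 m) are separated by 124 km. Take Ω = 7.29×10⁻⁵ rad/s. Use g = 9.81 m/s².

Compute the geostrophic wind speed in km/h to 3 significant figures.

128 km/h

Coriolis parameter at 66°S:
f = 2Ω sin φ = 2 × 7.29×10⁻⁵ × sin 66° = 1.33×10⁻⁴ s⁻¹
Height gradient: |∂Z/∂n| = 60 m / 124000 m = 4.84×10⁻⁴
On a pressure surface, geostrophic balance gives V_g = (g/f)|∂Z/∂n|:
V_g = 9.81 × 4.84×10⁻⁴ / 1.33×10⁻⁴ = 35.6 m/s
Converting: 35.6 m/s × 3.6 = 128 km/h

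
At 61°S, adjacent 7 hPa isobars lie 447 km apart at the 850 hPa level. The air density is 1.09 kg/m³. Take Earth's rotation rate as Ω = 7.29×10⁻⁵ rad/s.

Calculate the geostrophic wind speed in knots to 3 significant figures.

21.9 knots

Coriolis parameter at 61°S:
f = 2Ω sin φ = 2 × 7.29×10⁻⁵ × sin 61° = 1.28×10⁻⁴ s⁻¹
Pressure gradient: |∂P/∂n| = 700 Pa / 447000 m = 1.57×10⁻³ Pa/m
Geostrophic balance (pressure-gradient force = Coriolis force):
V_g = (1/(fρ)) |∂P/∂n| = 1.57×10⁻³ / (1.28×10⁻⁴ × 1.09) = 11.3 m/s
Converting: 11.3 m/s × 1.944 = 21.9 knots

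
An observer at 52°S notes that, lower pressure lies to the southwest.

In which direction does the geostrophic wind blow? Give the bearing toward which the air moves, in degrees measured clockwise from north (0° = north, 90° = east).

135°

The pressure-gradient force points toward the southwest (bearing 225°).
Geostrophic balance: in the Southern Hemisphere the Coriolis force deflects motion to the left, so the geostrophic wind blows 90° to the left of the pressure-gradient force (low pressure on the right).
Rotating 225° by 90° counterclockwise gives 135° — the wind blows toward the southeast.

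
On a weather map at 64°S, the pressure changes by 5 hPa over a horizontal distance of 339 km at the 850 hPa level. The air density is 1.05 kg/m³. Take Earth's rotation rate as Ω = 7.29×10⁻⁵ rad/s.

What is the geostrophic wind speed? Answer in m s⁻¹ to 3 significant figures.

Coriolis parameter at 64°S:
f = 2Ω sin φ = 2 × 7.29×10⁻⁵ × sin 64° = 1.31×10⁻⁴ s⁻¹
Pressure gradient: |∂P/∂n| = 500 Pa / 339000 m = 1.47×10⁻³ Pa/m
Geostrophic balance (pressure-gradient force = Coriolis force):
V_g = (1/(fρ)) |∂P/∂n| = 1.47×10⁻³ / (1.31×10⁻⁴ × 1.05) = 10.7 m/s

10.7 m s⁻¹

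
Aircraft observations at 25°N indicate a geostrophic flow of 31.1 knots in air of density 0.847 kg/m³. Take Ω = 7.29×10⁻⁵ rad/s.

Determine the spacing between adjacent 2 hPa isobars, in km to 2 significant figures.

Coriolis parameter at 25°N:
f = 2Ω sin φ = 2 × 7.29×10⁻⁵ × sin 25° = 6.16×10⁻⁵ s⁻¹
Wind speed in SI: 31.1 knots = 16.0 m/s
Geostrophic balance rearranged: |∂P/∂n| = f ρ V_g
|∂P/∂n| = 6.16×10⁻⁵ × 0.847 × 16.0 = 8.35×10⁻⁴ Pa/m
Isobar spacing: Δn = ΔP/|∂P/∂n| = 200 Pa / 8.35×10⁻⁴ Pa/m = 239520 m ≈ 240 km

240 km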